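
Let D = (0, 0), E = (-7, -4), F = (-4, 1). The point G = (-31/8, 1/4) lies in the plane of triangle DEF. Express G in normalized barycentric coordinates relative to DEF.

Signed area of the reference triangle: [DEF] = ½·(0·(-4−1) + (-7)·(1−0) + (-4)·(0−(-4))) = ½·(0 − 7 − 16) = -23/2.
[GEF] = ½·((-31/8)·(-4−1) + (-7)·(1−(1/4)) + (-4)·(1/4−(-4))) = ½·(155/8 − 21/4 − 17) = -23/16, so the D-coordinate is (-23/16)/(-23/2) = 1/8.
[DGF] = ½·(0·(1/4−1) + (-31/8)·(1−0) + (-4)·(0−(1/4))) = ½·(0 − 31/8 + 1) = -23/16, so the E-coordinate is 1/8.
[DEG] = ½·(0·(-4−(1/4)) + (-7)·(1/4−0) + (-31/8)·(0−(-4))) = ½·(0 − 7/4 − 31/2) = -69/8, so the F-coordinate is 3/4.
Check: 1/8 + 1/8 + 3/4 = 1.

(1/8, 1/8, 3/4)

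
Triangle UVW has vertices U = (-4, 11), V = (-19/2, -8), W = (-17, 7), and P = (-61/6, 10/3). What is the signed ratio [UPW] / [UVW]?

[UVW] = ½·((-4)·(-8−7) + (-19/2)·(7−11) + (-17)·(11−(-8))) = ½·(60 + 38 − 323) = -225/2.
[UPW] = ½·((-4)·(10/3−7) + (-61/6)·(7−11) + (-17)·(11−(10/3))) = ½·(44/3 + 122/3 − 391/3) = -75/2, so the ratio is (-75/2)/(-225/2) = 1/3.

1/3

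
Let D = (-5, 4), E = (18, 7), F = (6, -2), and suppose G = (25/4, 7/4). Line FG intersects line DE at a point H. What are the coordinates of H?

(13/2, 11/2)

Barycentric coordinates of G with respect to DEF: (1/4, 1/4, 1/2).
On side DE the F-coordinate is zero; dropping G's F-weight 1/2 and renormalizing the remaining 1/4 : 1/4 gives weights 1/2, 1/2 on D, E.
H = (1/2)·(-5, 4) + (1/2)·(18, 7) = (13/2, 11/2).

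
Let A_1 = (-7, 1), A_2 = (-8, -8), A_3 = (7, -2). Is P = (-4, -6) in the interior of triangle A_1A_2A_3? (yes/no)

yes

Barycentric coordinates of P: (2/43, 89/129, 34/129).
The three coordinates are positive, positive, positive; a point is interior exactly when all three are positive.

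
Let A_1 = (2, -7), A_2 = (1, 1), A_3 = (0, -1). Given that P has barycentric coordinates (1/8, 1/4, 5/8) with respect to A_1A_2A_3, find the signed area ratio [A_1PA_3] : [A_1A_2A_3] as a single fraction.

The signed ratio [A_1PA_3]/[A_1A_2A_3] equals the barycentric coordinate of P at vertex A_2, which is 1/4.

1/4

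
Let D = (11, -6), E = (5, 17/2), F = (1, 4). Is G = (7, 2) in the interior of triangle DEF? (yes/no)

yes

Barycentric coordinates of G: (7/17, 8/17, 2/17).
The three coordinates are positive, positive, positive; a point is interior exactly when all three are positive.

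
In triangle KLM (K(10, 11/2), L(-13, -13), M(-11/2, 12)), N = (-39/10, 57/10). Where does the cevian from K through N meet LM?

Barycentric coordinates of N with respect to KLM: (1/5, 1/5, 3/5).
On side LM the K-coordinate is zero; dropping N's K-weight 1/5 and renormalizing the remaining 1/5 : 3/5 gives weights 1/4, 3/4 on L, M.
J = (1/4)·(-13, -13) + (3/4)·(-11/2, 12) = (-59/8, 23/4).

(-59/8, 23/4)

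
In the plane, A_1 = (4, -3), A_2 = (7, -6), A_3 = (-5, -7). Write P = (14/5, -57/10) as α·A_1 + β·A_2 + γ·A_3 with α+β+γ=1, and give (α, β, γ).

(1/5, 1/2, 3/10)

Signed area of the reference triangle: [A_1A_2A_3] = ½·(4·(-6−(-7)) + 7·(-7−(-3)) + (-5)·(-3−(-6))) = ½·(4 − 28 − 15) = -39/2.
[PA_2A_3] = ½·((14/5)·(-6−(-7)) + 7·(-7−(-57/10)) + (-5)·(-57/10−(-6))) = ½·(14/5 − 91/10 − 3/2) = -39/10, so the A_1-coordinate is (-39/10)/(-39/2) = 1/5.
[A_1PA_3] = ½·(4·(-57/10−(-7)) + (14/5)·(-7−(-3)) + (-5)·(-3−(-57/10))) = ½·(26/5 − 56/5 − 27/2) = -39/4, so the A_2-coordinate is 1/2.
[A_1A_2P] = ½·(4·(-6−(-57/10)) + 7·(-57/10−(-3)) + (14/5)·(-3−(-6))) = ½·(-6/5 − 189/10 + 42/5) = -117/20, so the A_3-coordinate is 3/10.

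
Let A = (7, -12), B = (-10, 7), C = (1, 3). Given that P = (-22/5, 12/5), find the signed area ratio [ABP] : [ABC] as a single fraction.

1/5

[ABC] = ½·(7·(7−3) + (-10)·(3−(-12)) + 1·(-12−7)) = ½·(28 − 150 − 19) = -141/2.
[ABP] = ½·(7·(7−(12/5)) + (-10)·(12/5−(-12)) + (-22/5)·(-12−7)) = ½·(161/5 − 144 + 418/5) = -141/10, so the ratio is (-141/10)/(-141/2) = 1/5.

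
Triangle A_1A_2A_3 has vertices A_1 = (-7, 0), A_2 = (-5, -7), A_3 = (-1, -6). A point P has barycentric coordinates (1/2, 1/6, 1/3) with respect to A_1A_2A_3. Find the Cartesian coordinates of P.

(-14/3, -19/6)

P = (1/2)·A_1 + (1/6)·A_2 + (1/3)·A_3.
x-coordinate: (1/2)·(-7) + (1/6)·(-5) + (1/3)·(-1) = -14/3.
y-coordinate: (1/2)·0 + (1/6)·(-7) + (1/3)·(-6) = -19/6.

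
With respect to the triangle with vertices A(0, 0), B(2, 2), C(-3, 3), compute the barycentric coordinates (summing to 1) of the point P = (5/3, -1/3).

Signed area of the reference triangle: [ABC] = ½·(0·(2−3) + 2·(3−0) + (-3)·(0−2)) = ½·(0 + 6 + 6) = 6.
[PBC] = ½·((5/3)·(2−3) + 2·(3−(-1/3)) + (-3)·(-1/3−2)) = ½·(-5/3 + 20/3 + 7) = 6, so the A-coordinate is 6/6 = 1.
[APC] = ½·(0·(-1/3−3) + (5/3)·(3−0) + (-3)·(0−(-1/3))) = ½·(0 + 5 − 1) = 2, so the B-coordinate is 1/3.
[ABP] = ½·(0·(2−(-1/3)) + 2·(-1/3−0) + (5/3)·(0−2)) = ½·(0 − 2/3 − 10/3) = -2, so the C-coordinate is -1/3.

(1, 1/3, -1/3)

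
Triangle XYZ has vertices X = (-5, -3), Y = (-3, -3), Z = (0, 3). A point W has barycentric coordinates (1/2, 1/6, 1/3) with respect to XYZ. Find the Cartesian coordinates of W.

(-3, -1)

W = (1/2)·X + (1/6)·Y + (1/3)·Z.
x-coordinate: (1/2)·(-5) + (1/6)·(-3) + (1/3)·0 = -3.
y-coordinate: (1/2)·(-3) + (1/6)·(-3) + (1/3)·3 = -1.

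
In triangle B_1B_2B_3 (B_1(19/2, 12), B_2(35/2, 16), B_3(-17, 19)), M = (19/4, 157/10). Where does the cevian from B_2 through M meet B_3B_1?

(-15/4, 31/2)

Barycentric coordinates of M with respect to B_1B_2B_3: (3/10, 2/5, 3/10).
On side B_3B_1 the B_2-coordinate is zero; dropping M's B_2-weight 2/5 and renormalizing the remaining 3/10 : 3/10 gives weights 1/2, 1/2 on B_3, B_1.
N = (1/2)·(-17, 19) + (1/2)·(19/2, 12) = (-15/4, 31/2).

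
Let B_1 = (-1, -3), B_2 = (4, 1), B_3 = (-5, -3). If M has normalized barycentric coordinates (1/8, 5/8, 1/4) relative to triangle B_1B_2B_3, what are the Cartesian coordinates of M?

(9/8, -1/2)

M = (1/8)·B_1 + (5/8)·B_2 + (1/4)·B_3.
x-coordinate: (1/8)·(-1) + (5/8)·4 + (1/4)·(-5) = 9/8.
y-coordinate: (1/8)·(-3) + (5/8)·1 + (1/4)·(-3) = -1/2.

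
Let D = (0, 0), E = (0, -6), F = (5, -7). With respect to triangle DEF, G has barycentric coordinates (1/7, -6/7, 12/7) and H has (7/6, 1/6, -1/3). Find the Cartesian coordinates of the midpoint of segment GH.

(145/42, -58/21)

Barycentric coordinates of the midpoint are the average: (55/84, -29/84, 29/42).
Converting: (55/84)·D + (-29/84)·E + (29/42)·F = (145/42, -58/21).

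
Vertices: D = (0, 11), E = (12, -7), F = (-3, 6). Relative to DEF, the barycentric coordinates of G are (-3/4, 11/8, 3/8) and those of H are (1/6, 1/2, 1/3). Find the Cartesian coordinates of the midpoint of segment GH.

(163/16, -367/48)

Barycentric coordinates of the midpoint are the average: (-7/24, 15/16, 17/48).
Converting: (-7/24)·D + (15/16)·E + (17/48)·F = (163/16, -367/48).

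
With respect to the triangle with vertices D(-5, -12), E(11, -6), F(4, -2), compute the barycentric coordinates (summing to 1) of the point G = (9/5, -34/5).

(2/5, 1/5, 2/5)

Signed area of the reference triangle: [DEF] = ½·((-5)·(-6−(-2)) + 11·(-2−(-12)) + 4·(-12−(-6))) = ½·(20 + 110 − 24) = 53.
[GEF] = ½·((9/5)·(-6−(-2)) + 11·(-2−(-34/5)) + 4·(-34/5−(-6))) = ½·(-36/5 + 264/5 − 16/5) = 106/5, so the D-coordinate is (106/5)/53 = 2/5.
[DGF] = ½·((-5)·(-34/5−(-2)) + (9/5)·(-2−(-12)) + 4·(-12−(-34/5))) = ½·(24 + 18 − 104/5) = 53/5, so the E-coordinate is 1/5.
[DEG] = ½·((-5)·(-6−(-34/5)) + 11·(-34/5−(-12)) + (9/5)·(-12−(-6))) = ½·(-4 + 286/5 − 54/5) = 106/5, so the F-coordinate is 2/5.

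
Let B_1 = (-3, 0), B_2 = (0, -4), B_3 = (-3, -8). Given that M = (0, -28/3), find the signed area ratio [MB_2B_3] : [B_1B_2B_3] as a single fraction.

[B_1B_2B_3] = ½·((-3)·(-4−(-8)) + 0·(-8−0) + (-3)·(0−(-4))) = ½·(-12 + 0 − 12) = -12.
[MB_2B_3] = ½·(0·(-4−(-8)) + 0·(-8−(-28/3)) + (-3)·(-28/3−(-4))) = ½·(0 + 0 + 16) = 8, so the ratio is 8/(-12) = -2/3.

-2/3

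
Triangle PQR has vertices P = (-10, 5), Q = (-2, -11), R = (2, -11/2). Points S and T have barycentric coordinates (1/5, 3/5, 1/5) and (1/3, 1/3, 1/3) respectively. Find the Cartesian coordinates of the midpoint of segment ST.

Barycentric coordinates of the midpoint are the average: (4/15, 7/15, 4/15).
Converting: (4/15)·P + (7/15)·Q + (4/15)·R = (-46/15, -79/15).

(-46/15, -79/15)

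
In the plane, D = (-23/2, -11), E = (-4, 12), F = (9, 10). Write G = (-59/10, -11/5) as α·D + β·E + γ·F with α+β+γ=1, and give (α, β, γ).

Signed area of the reference triangle: [DEF] = ½·((-23/2)·(12−10) + (-4)·(10−(-11)) + 9·(-11−12)) = ½·(-23 − 84 − 207) = -157.
[GEF] = ½·((-59/10)·(12−10) + (-4)·(10−(-11/5)) + 9·(-11/5−12)) = ½·(-59/5 − 244/5 − 639/5) = -471/5, so the D-coordinate is (-471/5)/(-157) = 3/5.
[DGF] = ½·((-23/2)·(-11/5−10) + (-59/10)·(10−(-11)) + 9·(-11−(-11/5))) = ½·(1403/10 − 1239/10 − 396/5) = -157/5, so the E-coordinate is 1/5.
[DEG] = ½·((-23/2)·(12−(-11/5)) + (-4)·(-11/5−(-11)) + (-59/10)·(-11−12)) = ½·(-1633/10 − 176/5 + 1357/10) = -157/5, so the F-coordinate is 1/5.

(3/5, 1/5, 1/5)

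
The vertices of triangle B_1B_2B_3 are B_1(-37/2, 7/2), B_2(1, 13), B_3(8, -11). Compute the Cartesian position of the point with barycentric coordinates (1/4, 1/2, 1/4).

(-17/8, 37/8)

M = (1/4)·B_1 + (1/2)·B_2 + (1/4)·B_3.
x-coordinate: (1/4)·(-37/2) + (1/2)·1 + (1/4)·8 = -17/8.
y-coordinate: (1/4)·(7/2) + (1/2)·13 + (1/4)·(-11) = 37/8.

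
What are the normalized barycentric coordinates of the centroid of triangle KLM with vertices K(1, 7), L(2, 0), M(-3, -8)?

(1/3, 1/3, 1/3)

The centroid is the average of the vertices, so each weight is 1/3.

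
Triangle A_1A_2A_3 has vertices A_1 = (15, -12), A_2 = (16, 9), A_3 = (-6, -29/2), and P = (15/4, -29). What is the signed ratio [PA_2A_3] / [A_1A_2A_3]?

5/4

[A_1A_2A_3] = ½·(15·(9−(-29/2)) + 16·(-29/2−(-12)) + (-6)·(-12−9)) = ½·(705/2 − 40 + 126) = 877/4.
[PA_2A_3] = ½·((15/4)·(9−(-29/2)) + 16·(-29/2−(-29)) + (-6)·(-29−9)) = ½·(705/8 + 232 + 228) = 4385/16, so the ratio is (4385/16)/(877/4) = 5/4.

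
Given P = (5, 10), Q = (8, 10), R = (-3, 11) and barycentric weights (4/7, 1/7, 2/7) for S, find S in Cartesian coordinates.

S = (4/7)·P + (1/7)·Q + (2/7)·R.
x-coordinate: (4/7)·5 + (1/7)·8 + (2/7)·(-3) = 22/7.
y-coordinate: (4/7)·10 + (1/7)·10 + (2/7)·11 = 72/7.

(22/7, 72/7)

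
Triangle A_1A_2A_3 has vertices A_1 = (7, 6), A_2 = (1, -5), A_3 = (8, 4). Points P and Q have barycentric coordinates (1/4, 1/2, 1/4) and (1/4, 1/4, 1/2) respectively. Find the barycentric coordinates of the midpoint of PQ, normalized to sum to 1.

Since both coordinate triples sum to 1, the midpoint's barycentrics are the componentwise average.
(1/4+1/4)/2 = 1/4; similarly 3/8 and 3/8.

(1/4, 3/8, 3/8)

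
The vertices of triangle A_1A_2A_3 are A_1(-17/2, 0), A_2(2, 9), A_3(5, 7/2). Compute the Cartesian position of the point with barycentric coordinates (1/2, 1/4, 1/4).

P = (1/2)·A_1 + (1/4)·A_2 + (1/4)·A_3.
x-coordinate: (1/2)·(-17/2) + (1/4)·2 + (1/4)·5 = -5/2.
y-coordinate: (1/2)·0 + (1/4)·9 + (1/4)·(7/2) = 25/8.

(-5/2, 25/8)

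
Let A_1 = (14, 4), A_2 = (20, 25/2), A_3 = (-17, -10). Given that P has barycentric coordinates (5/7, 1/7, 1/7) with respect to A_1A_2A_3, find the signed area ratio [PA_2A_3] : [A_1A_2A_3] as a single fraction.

The signed ratio [PA_2A_3]/[A_1A_2A_3] equals the barycentric coordinate of P at vertex A_1, which is 5/7.

5/7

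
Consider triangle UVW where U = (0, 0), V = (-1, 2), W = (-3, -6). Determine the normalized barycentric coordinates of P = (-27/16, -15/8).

Signed area of the reference triangle: [UVW] = ½·(0·(2−(-6)) + (-1)·(-6−0) + (-3)·(0−2)) = ½·(0 + 6 + 6) = 6.
[PVW] = ½·((-27/16)·(2−(-6)) + (-1)·(-6−(-15/8)) + (-3)·(-15/8−2)) = ½·(-27/2 + 33/8 + 93/8) = 9/8, so the U-coordinate is (9/8)/6 = 3/16.
[UPW] = ½·(0·(-15/8−(-6)) + (-27/16)·(-6−0) + (-3)·(0−(-15/8))) = ½·(0 + 81/8 − 45/8) = 9/4, so the V-coordinate is 3/8.
[UVP] = ½·(0·(2−(-15/8)) + (-1)·(-15/8−0) + (-27/16)·(0−2)) = ½·(0 + 15/8 + 27/8) = 21/8, so the W-coordinate is 7/16.
Check: 3/16 + 3/8 + 7/16 = 1.

(3/16, 3/8, 7/16)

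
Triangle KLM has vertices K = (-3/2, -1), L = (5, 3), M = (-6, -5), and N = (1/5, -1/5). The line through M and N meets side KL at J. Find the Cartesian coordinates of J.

Barycentric coordinates of N with respect to KLM: (2/5, 2/5, 1/5).
On side KL the M-coordinate is zero; dropping N's M-weight 1/5 and renormalizing the remaining 2/5 : 2/5 gives weights 1/2, 1/2 on K, L.
J = (1/2)·(-3/2, -1) + (1/2)·(5, 3) = (7/4, 1).

(7/4, 1)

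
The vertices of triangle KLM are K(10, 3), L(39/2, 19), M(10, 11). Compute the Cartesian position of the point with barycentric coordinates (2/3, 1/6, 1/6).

(139/12, 7)

N = (2/3)·K + (1/6)·L + (1/6)·M.
x-coordinate: (2/3)·10 + (1/6)·(39/2) + (1/6)·10 = 139/12.
y-coordinate: (2/3)·3 + (1/6)·19 + (1/6)·11 = 7.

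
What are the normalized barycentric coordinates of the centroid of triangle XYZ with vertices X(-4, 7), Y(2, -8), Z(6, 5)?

The centroid is the average of the vertices, so each weight is 1/3.

(1/3, 1/3, 1/3)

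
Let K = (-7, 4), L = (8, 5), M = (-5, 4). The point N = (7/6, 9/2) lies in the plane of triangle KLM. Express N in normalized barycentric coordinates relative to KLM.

(1/6, 1/2, 1/3)

Signed area of the reference triangle: [KLM] = ½·((-7)·(5−4) + 8·(4−4) + (-5)·(4−5)) = ½·(-7 + 0 + 5) = -1.
[NLM] = ½·((7/6)·(5−4) + 8·(4−(9/2)) + (-5)·(9/2−5)) = ½·(7/6 − 4 + 5/2) = -1/6, so the K-coordinate is (-1/6)/(-1) = 1/6.
[KNM] = ½·((-7)·(9/2−4) + (7/6)·(4−4) + (-5)·(4−(9/2))) = ½·(-7/2 + 0 + 5/2) = -1/2, so the L-coordinate is 1/2.
[KLN] = ½·((-7)·(5−(9/2)) + 8·(9/2−4) + (7/6)·(4−5)) = ½·(-7/2 + 4 − 7/6) = -1/3, so the M-coordinate is 1/3.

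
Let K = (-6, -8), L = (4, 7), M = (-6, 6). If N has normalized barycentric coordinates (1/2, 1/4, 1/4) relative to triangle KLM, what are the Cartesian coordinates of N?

(-7/2, -3/4)

N = (1/2)·K + (1/4)·L + (1/4)·M.
x-coordinate: (1/2)·(-6) + (1/4)·4 + (1/4)·(-6) = -7/2.
y-coordinate: (1/2)·(-8) + (1/4)·7 + (1/4)·6 = -3/4.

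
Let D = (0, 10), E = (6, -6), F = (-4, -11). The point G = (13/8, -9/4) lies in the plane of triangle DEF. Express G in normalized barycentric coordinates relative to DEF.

(5/16, 7/16, 1/4)

Signed area of the reference triangle: [DEF] = ½·(0·(-6−(-11)) + 6·(-11−10) + (-4)·(10−(-6))) = ½·(0 − 126 − 64) = -95.
[GEF] = ½·((13/8)·(-6−(-11)) + 6·(-11−(-9/4)) + (-4)·(-9/4−(-6))) = ½·(65/8 − 105/2 − 15) = -475/16, so the D-coordinate is (-475/16)/(-95) = 5/16.
[DGF] = ½·(0·(-9/4−(-11)) + (13/8)·(-11−10) + (-4)·(10−(-9/4))) = ½·(0 − 273/8 − 49) = -665/16, so the E-coordinate is 7/16.
[DEG] = ½·(0·(-6−(-9/4)) + 6·(-9/4−10) + (13/8)·(10−(-6))) = ½·(0 − 147/2 + 26) = -95/4, so the F-coordinate is 1/4.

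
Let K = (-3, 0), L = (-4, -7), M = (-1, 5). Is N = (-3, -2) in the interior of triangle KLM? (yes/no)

yes

Barycentric coordinates of N: (1/3, 4/9, 2/9).
The three coordinates are positive, positive, positive; a point is interior exactly when all three are positive.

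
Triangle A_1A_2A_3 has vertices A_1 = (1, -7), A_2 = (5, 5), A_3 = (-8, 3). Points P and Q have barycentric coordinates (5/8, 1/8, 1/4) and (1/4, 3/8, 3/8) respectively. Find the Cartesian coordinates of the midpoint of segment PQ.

Barycentric coordinates of the midpoint are the average: (7/16, 1/4, 5/16).
Converting: (7/16)·A_1 + (1/4)·A_2 + (5/16)·A_3 = (-13/16, -7/8).

(-13/16, -7/8)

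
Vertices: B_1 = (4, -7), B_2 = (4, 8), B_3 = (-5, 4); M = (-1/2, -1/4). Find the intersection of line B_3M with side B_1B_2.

Barycentric coordinates of M with respect to B_1B_2B_3: (5/12, 1/12, 1/2).
On side B_1B_2 the B_3-coordinate is zero; dropping M's B_3-weight 1/2 and renormalizing the remaining 5/12 : 1/12 gives weights 5/6, 1/6 on B_1, B_2.
N = (5/6)·(4, -7) + (1/6)·(4, 8) = (4, -9/2).

(4, -9/2)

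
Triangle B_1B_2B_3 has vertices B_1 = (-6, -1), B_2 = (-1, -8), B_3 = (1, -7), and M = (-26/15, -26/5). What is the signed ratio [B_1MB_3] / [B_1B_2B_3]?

1/5

[B_1B_2B_3] = ½·((-6)·(-8−(-7)) + (-1)·(-7−(-1)) + 1·(-1−(-8))) = ½·(6 + 6 + 7) = 19/2.
[B_1MB_3] = ½·((-6)·(-26/5−(-7)) + (-26/15)·(-7−(-1)) + 1·(-1−(-26/5))) = ½·(-54/5 + 52/5 + 21/5) = 19/10, so the ratio is (19/10)/(19/2) = 1/5.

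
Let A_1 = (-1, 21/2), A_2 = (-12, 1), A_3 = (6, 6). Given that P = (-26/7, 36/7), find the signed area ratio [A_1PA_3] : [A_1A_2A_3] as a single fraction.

3/7

[A_1A_2A_3] = ½·((-1)·(1−6) + (-12)·(6−(21/2)) + 6·(21/2−1)) = ½·(5 + 54 + 57) = 58.
[A_1PA_3] = ½·((-1)·(36/7−6) + (-26/7)·(6−(21/2)) + 6·(21/2−(36/7))) = ½·(6/7 + 117/7 + 225/7) = 174/7, so the ratio is (174/7)/58 = 3/7.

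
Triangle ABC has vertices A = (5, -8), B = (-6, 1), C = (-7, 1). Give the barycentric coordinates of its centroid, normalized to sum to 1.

The centroid is the average of the vertices, so each weight is 1/3.

(1/3, 1/3, 1/3)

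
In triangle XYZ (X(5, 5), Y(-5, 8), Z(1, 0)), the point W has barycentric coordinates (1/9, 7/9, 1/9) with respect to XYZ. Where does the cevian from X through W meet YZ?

(-17/4, 7)

Line XW meets YZ where the X-coordinate vanishes; zeroing W's X-weight and renormalizing leaves Y, Z-weights 7/9 : 1/9 → (7/8, 1/8).
So V = (7/8)·Y + (1/8)·Z = (-17/4, 7).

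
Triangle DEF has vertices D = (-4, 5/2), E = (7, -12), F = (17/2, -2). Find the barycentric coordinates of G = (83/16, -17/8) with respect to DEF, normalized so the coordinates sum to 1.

(1/4, 1/8, 5/8)

Signed area of the reference triangle: [DEF] = ½·((-4)·(-12−(-2)) + 7·(-2−(5/2)) + (17/2)·(5/2−(-12))) = ½·(40 − 63/2 + 493/4) = 527/8.
[GEF] = ½·((83/16)·(-12−(-2)) + 7·(-2−(-17/8)) + (17/2)·(-17/8−(-12))) = ½·(-415/8 + 7/8 + 1343/16) = 527/32, so the D-coordinate is (527/32)/(527/8) = 1/4.
[DGF] = ½·((-4)·(-17/8−(-2)) + (83/16)·(-2−(5/2)) + (17/2)·(5/2−(-17/8))) = ½·(1/2 − 747/32 + 629/16) = 527/64, so the E-coordinate is 1/8.
[DEG] = ½·((-4)·(-12−(-17/8)) + 7·(-17/8−(5/2)) + (83/16)·(5/2−(-12))) = ½·(79/2 − 259/8 + 2407/32) = 2635/64, so the F-coordinate is 5/8.
Check: 1/4 + 1/8 + 5/8 = 1.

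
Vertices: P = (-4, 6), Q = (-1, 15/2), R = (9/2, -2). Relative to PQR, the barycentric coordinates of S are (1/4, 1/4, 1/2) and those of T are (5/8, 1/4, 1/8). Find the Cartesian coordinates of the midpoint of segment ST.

Barycentric coordinates of the midpoint are the average: (7/16, 1/4, 5/16).
Converting: (7/16)·P + (1/4)·Q + (5/16)·R = (-19/32, 31/8).

(-19/32, 31/8)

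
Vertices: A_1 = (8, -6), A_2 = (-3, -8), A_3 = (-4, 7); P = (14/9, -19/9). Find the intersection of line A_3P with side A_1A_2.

(13/3, -20/3)

Barycentric coordinates of P with respect to A_1A_2A_3: (4/9, 2/9, 1/3).
On side A_1A_2 the A_3-coordinate is zero; dropping P's A_3-weight 1/3 and renormalizing the remaining 4/9 : 2/9 gives weights 2/3, 1/3 on A_1, A_2.
Q = (2/3)·(8, -6) + (1/3)·(-3, -8) = (13/3, -20/3).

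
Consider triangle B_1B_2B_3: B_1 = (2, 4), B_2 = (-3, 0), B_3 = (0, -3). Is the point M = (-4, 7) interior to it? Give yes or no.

Barycentric coordinates of M: (2/3, 16/9, -13/9).
The three coordinates are positive, positive, negative; a point is interior exactly when all three are positive.

no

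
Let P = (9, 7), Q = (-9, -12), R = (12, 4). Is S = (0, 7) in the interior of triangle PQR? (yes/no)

no

Barycentric coordinates of S: (85/37, 9/37, -57/37).
The three coordinates are positive, positive, negative; a point is interior exactly when all three are positive.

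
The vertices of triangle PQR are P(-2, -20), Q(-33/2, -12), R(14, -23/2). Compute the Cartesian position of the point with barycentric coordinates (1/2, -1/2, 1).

S = (1/2)·P + (-1/2)·Q + 1·R.
x-coordinate: (1/2)·(-2) + (-1/2)·(-33/2) + 1·14 = 85/4.
y-coordinate: (1/2)·(-20) + (-1/2)·(-12) + 1·(-23/2) = -31/2.

(85/4, -31/2)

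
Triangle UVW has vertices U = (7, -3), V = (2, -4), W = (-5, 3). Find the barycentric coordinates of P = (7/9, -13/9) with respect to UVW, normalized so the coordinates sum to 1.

(2/9, 4/9, 1/3)

Signed area of the reference triangle: [UVW] = ½·(7·(-4−3) + 2·(3−(-3)) + (-5)·(-3−(-4))) = ½·(-49 + 12 − 5) = -21.
[PVW] = ½·((7/9)·(-4−3) + 2·(3−(-13/9)) + (-5)·(-13/9−(-4))) = ½·(-49/9 + 80/9 − 115/9) = -14/3, so the U-coordinate is (-14/3)/(-21) = 2/9.
[UPW] = ½·(7·(-13/9−3) + (7/9)·(3−(-3)) + (-5)·(-3−(-13/9))) = ½·(-280/9 + 14/3 + 70/9) = -28/3, so the V-coordinate is 4/9.
[UVP] = ½·(7·(-4−(-13/9)) + 2·(-13/9−(-3)) + (7/9)·(-3−(-4))) = ½·(-161/9 + 28/9 + 7/9) = -7, so the W-coordinate is 1/3.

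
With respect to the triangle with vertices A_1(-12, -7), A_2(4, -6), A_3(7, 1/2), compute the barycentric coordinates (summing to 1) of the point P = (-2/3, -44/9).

Signed area of the reference triangle: [A_1A_2A_3] = ½·((-12)·(-6−(1/2)) + 4·(1/2−(-7)) + 7·(-7−(-6))) = ½·(78 + 30 − 7) = 101/2.
[PA_2A_3] = ½·((-2/3)·(-6−(1/2)) + 4·(1/2−(-44/9)) + 7·(-44/9−(-6))) = ½·(13/3 + 194/9 + 70/9) = 101/6, so the A_1-coordinate is (101/6)/(101/2) = 1/3.
[A_1PA_3] = ½·((-12)·(-44/9−(1/2)) + (-2/3)·(1/2−(-7)) + 7·(-7−(-44/9))) = ½·(194/3 − 5 − 133/9) = 202/9, so the A_2-coordinate is 4/9.
[A_1A_2P] = ½·((-12)·(-6−(-44/9)) + 4·(-44/9−(-7)) + (-2/3)·(-7−(-6))) = ½·(40/3 + 76/9 + 2/3) = 101/9, so the A_3-coordinate is 2/9.

(1/3, 4/9, 2/9)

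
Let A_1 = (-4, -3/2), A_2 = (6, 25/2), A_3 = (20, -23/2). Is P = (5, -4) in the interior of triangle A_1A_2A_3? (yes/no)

yes

Barycentric coordinates of P: (255/436, 15/218, 151/436).
The three coordinates are positive, positive, positive; a point is interior exactly when all three are positive.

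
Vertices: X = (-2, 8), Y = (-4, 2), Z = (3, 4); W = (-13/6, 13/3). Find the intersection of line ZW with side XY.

Barycentric coordinates of W with respect to XYZ: (1/3, 1/2, 1/6).
On side XY the Z-coordinate is zero; dropping W's Z-weight 1/6 and renormalizing the remaining 1/3 : 1/2 gives weights 2/5, 3/5 on X, Y.
V = (2/5)·(-2, 8) + (3/5)·(-4, 2) = (-16/5, 22/5).

(-16/5, 22/5)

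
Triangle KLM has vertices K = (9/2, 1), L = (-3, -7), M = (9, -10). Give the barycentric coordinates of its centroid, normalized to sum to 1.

The centroid is the average of the vertices, so each weight is 1/3.

(1/3, 1/3, 1/3)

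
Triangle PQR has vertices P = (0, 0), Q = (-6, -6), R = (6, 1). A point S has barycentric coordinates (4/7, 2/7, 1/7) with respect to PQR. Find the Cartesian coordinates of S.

S = (4/7)·P + (2/7)·Q + (1/7)·R.
x-coordinate: (4/7)·0 + (2/7)·(-6) + (1/7)·6 = -6/7.
y-coordinate: (4/7)·0 + (2/7)·(-6) + (1/7)·1 = -11/7.

(-6/7, -11/7)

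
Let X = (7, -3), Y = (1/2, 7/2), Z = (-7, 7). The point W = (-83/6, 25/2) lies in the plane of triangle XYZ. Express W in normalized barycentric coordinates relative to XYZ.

Signed area of the reference triangle: [XYZ] = ½·(7·(7/2−7) + (1/2)·(7−(-3)) + (-7)·(-3−(7/2))) = ½·(-49/2 + 5 + 91/2) = 13.
[WYZ] = ½·((-83/6)·(7/2−7) + (1/2)·(7−(25/2)) + (-7)·(25/2−(7/2))) = ½·(581/12 − 11/4 − 63) = -26/3, so the X-coordinate is (-26/3)/13 = -2/3.
[XWZ] = ½·(7·(25/2−7) + (-83/6)·(7−(-3)) + (-7)·(-3−(25/2))) = ½·(77/2 − 415/3 + 217/2) = 13/3, so the Y-coordinate is 1/3.
[XYW] = ½·(7·(7/2−(25/2)) + (1/2)·(25/2−(-3)) + (-83/6)·(-3−(7/2))) = ½·(-63 + 31/4 + 1079/12) = 52/3, so the Z-coordinate is 4/3.

(-2/3, 1/3, 4/3)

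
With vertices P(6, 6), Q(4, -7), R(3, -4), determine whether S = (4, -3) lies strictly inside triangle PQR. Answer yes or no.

yes

Barycentric coordinates of S: (4/19, 7/19, 8/19).
The three coordinates are positive, positive, positive; a point is interior exactly when all three are positive.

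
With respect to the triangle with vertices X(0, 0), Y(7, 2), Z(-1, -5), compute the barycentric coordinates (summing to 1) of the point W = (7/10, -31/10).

(1/10, 1/5, 7/10)

Signed area of the reference triangle: [XYZ] = ½·(0·(2−(-5)) + 7·(-5−0) + (-1)·(0−2)) = ½·(0 − 35 + 2) = -33/2.
[WYZ] = ½·((7/10)·(2−(-5)) + 7·(-5−(-31/10)) + (-1)·(-31/10−2)) = ½·(49/10 − 133/10 + 51/10) = -33/20, so the X-coordinate is (-33/20)/(-33/2) = 1/10.
[XWZ] = ½·(0·(-31/10−(-5)) + (7/10)·(-5−0) + (-1)·(0−(-31/10))) = ½·(0 − 7/2 − 31/10) = -33/10, so the Y-coordinate is 1/5.
[XYW] = ½·(0·(2−(-31/10)) + 7·(-31/10−0) + (7/10)·(0−2)) = ½·(0 − 217/10 − 7/5) = -231/20, so the Z-coordinate is 7/10.
Check: 1/10 + 1/5 + 7/10 = 1.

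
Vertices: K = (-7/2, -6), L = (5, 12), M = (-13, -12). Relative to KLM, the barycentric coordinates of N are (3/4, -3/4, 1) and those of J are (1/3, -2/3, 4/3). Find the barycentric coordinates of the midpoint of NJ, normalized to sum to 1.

(13/24, -17/24, 7/6)

Since both coordinate triples sum to 1, the midpoint's barycentrics are the componentwise average.
(3/4+1/3)/2 = 13/24; similarly -17/24 and 7/6.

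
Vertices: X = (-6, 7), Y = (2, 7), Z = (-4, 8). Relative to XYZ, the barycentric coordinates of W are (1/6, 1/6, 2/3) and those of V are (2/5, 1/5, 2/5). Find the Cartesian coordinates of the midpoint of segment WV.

Barycentric coordinates of the midpoint are the average: (17/60, 11/60, 8/15).
Converting: (17/60)·X + (11/60)·Y + (8/15)·Z = (-52/15, 113/15).

(-52/15, 113/15)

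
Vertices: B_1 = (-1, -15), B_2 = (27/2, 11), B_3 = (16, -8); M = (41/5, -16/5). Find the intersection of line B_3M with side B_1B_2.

(25/4, -2)

Barycentric coordinates of M with respect to B_1B_2B_3: (2/5, 2/5, 1/5).
On side B_1B_2 the B_3-coordinate is zero; dropping M's B_3-weight 1/5 and renormalizing the remaining 2/5 : 2/5 gives weights 1/2, 1/2 on B_1, B_2.
N = (1/2)·(-1, -15) + (1/2)·(27/2, 11) = (25/4, -2).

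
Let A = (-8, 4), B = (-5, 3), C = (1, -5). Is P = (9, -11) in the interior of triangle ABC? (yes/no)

no

Barycentric coordinates of P: (-14/9, 1, 14/9).
The three coordinates are negative, positive, positive; a point is interior exactly when all three are positive.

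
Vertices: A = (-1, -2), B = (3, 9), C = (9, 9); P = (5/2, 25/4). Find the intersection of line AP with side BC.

Barycentric coordinates of P with respect to ABC: (1/4, 2/3, 1/12).
On side BC the A-coordinate is zero; dropping P's A-weight 1/4 and renormalizing the remaining 2/3 : 1/12 gives weights 8/9, 1/9 on B, C.
Q = (8/9)·(3, 9) + (1/9)·(9, 9) = (11/3, 9).

(11/3, 9)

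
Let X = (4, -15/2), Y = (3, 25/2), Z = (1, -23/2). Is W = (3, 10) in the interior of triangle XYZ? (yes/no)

Barycentric coordinates of W: (5/64, 113/128, 5/128).
The three coordinates are positive, positive, positive; a point is interior exactly when all three are positive.

yes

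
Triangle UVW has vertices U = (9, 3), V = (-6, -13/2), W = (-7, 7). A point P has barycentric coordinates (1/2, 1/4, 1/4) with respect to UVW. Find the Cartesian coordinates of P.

(5/4, 13/8)

P = (1/2)·U + (1/4)·V + (1/4)·W.
x-coordinate: (1/2)·9 + (1/4)·(-6) + (1/4)·(-7) = 5/4.
y-coordinate: (1/2)·3 + (1/4)·(-13/2) + (1/4)·7 = 13/8.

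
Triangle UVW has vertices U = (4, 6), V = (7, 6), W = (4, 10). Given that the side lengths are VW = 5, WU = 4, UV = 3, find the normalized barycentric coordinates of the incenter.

(5/12, 1/3, 1/4)

The incenter has barycentric coordinates proportional to the opposite side lengths: (5 : 4 : 3).
Normalizing by 5+4+3 = 12 gives (5/12, 1/3, 1/4).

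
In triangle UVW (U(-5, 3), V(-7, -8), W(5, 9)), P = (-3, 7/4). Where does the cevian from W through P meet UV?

(-17/3, -2/3)

Barycentric coordinates of P with respect to UVW: (1/2, 1/4, 1/4).
On side UV the W-coordinate is zero; dropping P's W-weight 1/4 and renormalizing the remaining 1/2 : 1/4 gives weights 2/3, 1/3 on U, V.
Q = (2/3)·(-5, 3) + (1/3)·(-7, -8) = (-17/3, -2/3).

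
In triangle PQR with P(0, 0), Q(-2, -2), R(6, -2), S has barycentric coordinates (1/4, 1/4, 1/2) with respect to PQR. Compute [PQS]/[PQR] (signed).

The signed ratio [PQS]/[PQR] equals the barycentric coordinate of S at vertex R, which is 1/2.

1/2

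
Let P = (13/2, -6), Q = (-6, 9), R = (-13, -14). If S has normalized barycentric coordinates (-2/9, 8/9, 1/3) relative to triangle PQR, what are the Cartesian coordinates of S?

S = (-2/9)·P + (8/9)·Q + (1/3)·R.
x-coordinate: (-2/9)·(13/2) + (8/9)·(-6) + (1/3)·(-13) = -100/9.
y-coordinate: (-2/9)·(-6) + (8/9)·9 + (1/3)·(-14) = 14/3.

(-100/9, 14/3)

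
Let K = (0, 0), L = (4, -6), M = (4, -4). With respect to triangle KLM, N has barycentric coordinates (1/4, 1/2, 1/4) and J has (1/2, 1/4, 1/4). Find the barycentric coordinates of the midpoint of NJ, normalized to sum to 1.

Since both coordinate triples sum to 1, the midpoint's barycentrics are the componentwise average.
(1/4+1/2)/2 = 3/8; similarly 3/8 and 1/4.

(3/8, 3/8, 1/4)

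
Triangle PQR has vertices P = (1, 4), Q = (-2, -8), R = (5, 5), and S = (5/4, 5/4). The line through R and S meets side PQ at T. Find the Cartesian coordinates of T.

(0, 0)

Barycentric coordinates of S with respect to PQR: (1/2, 1/4, 1/4).
On side PQ the R-coordinate is zero; dropping S's R-weight 1/4 and renormalizing the remaining 1/2 : 1/4 gives weights 2/3, 1/3 on P, Q.
T = (2/3)·(1, 4) + (1/3)·(-2, -8) = (0, 0).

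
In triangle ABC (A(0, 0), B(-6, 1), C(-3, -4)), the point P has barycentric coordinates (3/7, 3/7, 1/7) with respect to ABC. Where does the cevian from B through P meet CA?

(-3/4, -1)

Line BP meets CA where the B-coordinate vanishes; zeroing P's B-weight and renormalizing leaves C, A-weights 1/7 : 3/7 → (1/4, 3/4).
So Q = (1/4)·C + (3/4)·A = (-3/4, -1).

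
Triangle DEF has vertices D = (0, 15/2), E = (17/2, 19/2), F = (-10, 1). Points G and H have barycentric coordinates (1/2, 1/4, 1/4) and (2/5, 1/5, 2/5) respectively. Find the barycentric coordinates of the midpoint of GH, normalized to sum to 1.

Since both coordinate triples sum to 1, the midpoint's barycentrics are the componentwise average.
(1/2+2/5)/2 = 9/20; similarly 9/40 and 13/40.

(9/20, 9/40, 13/40)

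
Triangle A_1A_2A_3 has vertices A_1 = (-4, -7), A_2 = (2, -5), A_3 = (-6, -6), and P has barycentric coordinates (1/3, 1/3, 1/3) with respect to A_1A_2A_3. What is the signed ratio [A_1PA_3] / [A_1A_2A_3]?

The signed ratio [A_1PA_3]/[A_1A_2A_3] equals the barycentric coordinate of P at vertex A_2, which is 1/3.

1/3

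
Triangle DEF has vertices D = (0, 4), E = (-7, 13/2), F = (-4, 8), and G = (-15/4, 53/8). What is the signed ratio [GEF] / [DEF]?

1/4

[DEF] = ½·(0·(13/2−8) + (-7)·(8−4) + (-4)·(4−(13/2))) = ½·(0 − 28 + 10) = -9.
[GEF] = ½·((-15/4)·(13/2−8) + (-7)·(8−(53/8)) + (-4)·(53/8−(13/2))) = ½·(45/8 − 77/8 − 1/2) = -9/4, so the ratio is (-9/4)/(-9) = 1/4.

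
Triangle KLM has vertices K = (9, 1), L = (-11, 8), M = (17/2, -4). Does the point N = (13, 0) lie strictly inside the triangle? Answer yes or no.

no

Barycentric coordinates of N: (88/69, -41/207, -16/207).
The three coordinates are positive, negative, negative; a point is interior exactly when all three are positive.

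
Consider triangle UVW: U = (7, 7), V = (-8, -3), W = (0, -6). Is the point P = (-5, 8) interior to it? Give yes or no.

Barycentric coordinates of P: (97/125, 163/125, -27/25).
The three coordinates are positive, positive, negative; a point is interior exactly when all three are positive.

no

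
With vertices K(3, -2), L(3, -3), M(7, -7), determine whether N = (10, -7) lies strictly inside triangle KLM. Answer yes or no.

Barycentric coordinates of N: (3, -15/4, 7/4).
The three coordinates are positive, negative, positive; a point is interior exactly when all three are positive.

no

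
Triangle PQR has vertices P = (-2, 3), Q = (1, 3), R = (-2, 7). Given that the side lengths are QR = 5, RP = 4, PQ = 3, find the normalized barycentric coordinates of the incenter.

The incenter has barycentric coordinates proportional to the opposite side lengths: (5 : 4 : 3).
Normalizing by 5+4+3 = 12 gives (5/12, 1/3, 1/4).

(5/12, 1/3, 1/4)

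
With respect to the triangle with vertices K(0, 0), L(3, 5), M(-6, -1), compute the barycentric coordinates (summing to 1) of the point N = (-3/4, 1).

Signed area of the reference triangle: [KLM] = ½·(0·(5−(-1)) + 3·(-1−0) + (-6)·(0−5)) = ½·(0 − 3 + 30) = 27/2.
[NLM] = ½·((-3/4)·(5−(-1)) + 3·(-1−1) + (-6)·(1−5)) = ½·(-9/2 − 6 + 24) = 27/4, so the K-coordinate is (27/4)/(27/2) = 1/2.
[KNM] = ½·(0·(1−(-1)) + (-3/4)·(-1−0) + (-6)·(0−1)) = ½·(0 + 3/4 + 6) = 27/8, so the L-coordinate is 1/4.
[KLN] = ½·(0·(5−1) + 3·(1−0) + (-3/4)·(0−5)) = ½·(0 + 3 + 15/4) = 27/8, so the M-coordinate is 1/4.
Check: 1/2 + 1/4 + 1/4 = 1.

(1/2, 1/4, 1/4)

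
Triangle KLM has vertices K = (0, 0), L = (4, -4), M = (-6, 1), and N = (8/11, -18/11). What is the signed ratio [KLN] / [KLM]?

2/11

[KLM] = ½·(0·(-4−1) + 4·(1−0) + (-6)·(0−(-4))) = ½·(0 + 4 − 24) = -10.
[KLN] = ½·(0·(-4−(-18/11)) + 4·(-18/11−0) + (8/11)·(0−(-4))) = ½·(0 − 72/11 + 32/11) = -20/11, so the ratio is (-20/11)/(-10) = 2/11.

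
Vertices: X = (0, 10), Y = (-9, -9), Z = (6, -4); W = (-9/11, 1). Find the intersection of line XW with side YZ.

(-3/2, -13/2)

Barycentric coordinates of W with respect to XYZ: (5/11, 3/11, 3/11).
On side YZ the X-coordinate is zero; dropping W's X-weight 5/11 and renormalizing the remaining 3/11 : 3/11 gives weights 1/2, 1/2 on Y, Z.
V = (1/2)·(-9, -9) + (1/2)·(6, -4) = (-3/2, -13/2).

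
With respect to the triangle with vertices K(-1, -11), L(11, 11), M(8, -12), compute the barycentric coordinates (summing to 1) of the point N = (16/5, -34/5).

(3/5, 1/5, 1/5)

Signed area of the reference triangle: [KLM] = ½·((-1)·(11−(-12)) + 11·(-12−(-11)) + 8·(-11−11)) = ½·(-23 − 11 − 176) = -105.
[NLM] = ½·((16/5)·(11−(-12)) + 11·(-12−(-34/5)) + 8·(-34/5−11)) = ½·(368/5 − 286/5 − 712/5) = -63, so the K-coordinate is (-63)/(-105) = 3/5.
[KNM] = ½·((-1)·(-34/5−(-12)) + (16/5)·(-12−(-11)) + 8·(-11−(-34/5))) = ½·(-26/5 − 16/5 − 168/5) = -21, so the L-coordinate is 1/5.
[KLN] = ½·((-1)·(11−(-34/5)) + 11·(-34/5−(-11)) + (16/5)·(-11−11)) = ½·(-89/5 + 231/5 − 352/5) = -21, so the M-coordinate is 1/5.
Check: 3/5 + 1/5 + 1/5 = 1.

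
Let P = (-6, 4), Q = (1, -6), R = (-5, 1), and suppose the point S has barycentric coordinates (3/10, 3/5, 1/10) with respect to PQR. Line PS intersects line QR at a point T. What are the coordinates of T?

(1/7, -5)

Line PS meets QR where the P-coordinate vanishes; zeroing S's P-weight and renormalizing leaves Q, R-weights 3/5 : 1/10 → (6/7, 1/7).
So T = (6/7)·Q + (1/7)·R = (1/7, -5).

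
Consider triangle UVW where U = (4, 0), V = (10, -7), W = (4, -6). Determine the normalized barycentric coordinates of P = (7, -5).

Signed area of the reference triangle: [UVW] = ½·(4·(-7−(-6)) + 10·(-6−0) + 4·(0−(-7))) = ½·(-4 − 60 + 28) = -18.
[PVW] = ½·(7·(-7−(-6)) + 10·(-6−(-5)) + 4·(-5−(-7))) = ½·(-7 − 10 + 8) = -9/2, so the U-coordinate is (-9/2)/(-18) = 1/4.
[UPW] = ½·(4·(-5−(-6)) + 7·(-6−0) + 4·(0−(-5))) = ½·(4 − 42 + 20) = -9, so the V-coordinate is 1/2.
[UVP] = ½·(4·(-7−(-5)) + 10·(-5−0) + 7·(0−(-7))) = ½·(-8 − 50 + 49) = -9/2, so the W-coordinate is 1/4.
Check: 1/4 + 1/2 + 1/4 = 1.

(1/4, 1/2, 1/4)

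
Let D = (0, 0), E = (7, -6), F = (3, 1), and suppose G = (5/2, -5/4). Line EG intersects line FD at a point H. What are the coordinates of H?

(1, 1/3)

Barycentric coordinates of G with respect to DEF: (1/2, 1/4, 1/4).
On side FD the E-coordinate is zero; dropping G's E-weight 1/4 and renormalizing the remaining 1/4 : 1/2 gives weights 1/3, 2/3 on F, D.
H = (1/3)·(3, 1) + (2/3)·(0, 0) = (1, 1/3).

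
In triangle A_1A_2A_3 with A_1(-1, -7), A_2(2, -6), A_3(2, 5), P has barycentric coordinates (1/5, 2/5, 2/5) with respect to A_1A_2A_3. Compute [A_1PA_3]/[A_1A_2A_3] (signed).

The signed ratio [A_1PA_3]/[A_1A_2A_3] equals the barycentric coordinate of P at vertex A_2, which is 2/5.

2/5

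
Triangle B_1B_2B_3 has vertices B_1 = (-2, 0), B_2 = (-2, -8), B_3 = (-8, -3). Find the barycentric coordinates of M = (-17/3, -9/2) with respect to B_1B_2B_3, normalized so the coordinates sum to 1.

(1/18, 1/3, 11/18)

Signed area of the reference triangle: [B_1B_2B_3] = ½·((-2)·(-8−(-3)) + (-2)·(-3−0) + (-8)·(0−(-8))) = ½·(10 + 6 − 64) = -24.
[MB_2B_3] = ½·((-17/3)·(-8−(-3)) + (-2)·(-3−(-9/2)) + (-8)·(-9/2−(-8))) = ½·(85/3 − 3 − 28) = -4/3, so the B_1-coordinate is (-4/3)/(-24) = 1/18.
[B_1MB_3] = ½·((-2)·(-9/2−(-3)) + (-17/3)·(-3−0) + (-8)·(0−(-9/2))) = ½·(3 + 17 − 36) = -8, so the B_2-coordinate is 1/3.
[B_1B_2M] = ½·((-2)·(-8−(-9/2)) + (-2)·(-9/2−0) + (-17/3)·(0−(-8))) = ½·(7 + 9 − 136/3) = -44/3, so the B_3-coordinate is 11/18.
Check: 1/18 + 1/3 + 11/18 = 1.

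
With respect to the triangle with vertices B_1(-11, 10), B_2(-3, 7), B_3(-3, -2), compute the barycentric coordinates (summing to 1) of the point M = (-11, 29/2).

(1, 1/2, -1/2)

Signed area of the reference triangle: [B_1B_2B_3] = ½·((-11)·(7−(-2)) + (-3)·(-2−10) + (-3)·(10−7)) = ½·(-99 + 36 − 9) = -36.
[MB_2B_3] = ½·((-11)·(7−(-2)) + (-3)·(-2−(29/2)) + (-3)·(29/2−7)) = ½·(-99 + 99/2 − 45/2) = -36, so the B_1-coordinate is (-36)/(-36) = 1.
[B_1MB_3] = ½·((-11)·(29/2−(-2)) + (-11)·(-2−10) + (-3)·(10−(29/2))) = ½·(-363/2 + 132 + 27/2) = -18, so the B_2-coordinate is 1/2.
[B_1B_2M] = ½·((-11)·(7−(29/2)) + (-3)·(29/2−10) + (-11)·(10−7)) = ½·(165/2 − 27/2 − 33) = 18, so the B_3-coordinate is -1/2.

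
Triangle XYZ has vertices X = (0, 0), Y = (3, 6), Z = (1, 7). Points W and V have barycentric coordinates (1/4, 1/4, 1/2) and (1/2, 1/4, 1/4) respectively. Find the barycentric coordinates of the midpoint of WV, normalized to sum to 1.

(3/8, 1/4, 3/8)

Since both coordinate triples sum to 1, the midpoint's barycentrics are the componentwise average.
(1/4+1/2)/2 = 3/8; similarly 1/4 and 3/8.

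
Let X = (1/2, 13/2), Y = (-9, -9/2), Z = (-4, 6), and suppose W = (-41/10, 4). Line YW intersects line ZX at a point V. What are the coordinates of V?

(-23/8, 49/8)

Barycentric coordinates of W with respect to XYZ: (1/5, 1/5, 3/5).
On side ZX the Y-coordinate is zero; dropping W's Y-weight 1/5 and renormalizing the remaining 3/5 : 1/5 gives weights 3/4, 1/4 on Z, X.
V = (3/4)·(-4, 6) + (1/4)·(1/2, 13/2) = (-23/8, 49/8).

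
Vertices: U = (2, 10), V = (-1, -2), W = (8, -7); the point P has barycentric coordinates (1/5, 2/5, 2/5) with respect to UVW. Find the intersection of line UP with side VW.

(7/2, -9/2)

Line UP meets VW where the U-coordinate vanishes; zeroing P's U-weight and renormalizing leaves V, W-weights 2/5 : 2/5 → (1/2, 1/2).
So Q = (1/2)·V + (1/2)·W = (7/2, -9/2).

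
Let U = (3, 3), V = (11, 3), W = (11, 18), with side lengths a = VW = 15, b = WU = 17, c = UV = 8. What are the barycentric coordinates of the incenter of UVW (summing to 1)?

(3/8, 17/40, 1/5)

The incenter has barycentric coordinates proportional to the opposite side lengths: (15 : 17 : 8).
Normalizing by 15+17+8 = 40 gives (3/8, 17/40, 1/5).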